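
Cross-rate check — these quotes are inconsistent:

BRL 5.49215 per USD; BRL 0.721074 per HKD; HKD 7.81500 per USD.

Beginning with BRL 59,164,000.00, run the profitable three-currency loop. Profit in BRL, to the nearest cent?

Profitable loop is BRL → USD → HKD → BRL:
BRL 59,164,000.00 ÷ 5.49215 = USD 10,772,466.16
USD 10,772,466.16 × 7.81500 = HKD 84,186,823.01
HKD 84,186,823.01 × 0.721074 = BRL 60,704,929.22
Profit = BRL 60,704,929.22 − BRL 59,164,000.00

Profit: BRL 1,540,929.22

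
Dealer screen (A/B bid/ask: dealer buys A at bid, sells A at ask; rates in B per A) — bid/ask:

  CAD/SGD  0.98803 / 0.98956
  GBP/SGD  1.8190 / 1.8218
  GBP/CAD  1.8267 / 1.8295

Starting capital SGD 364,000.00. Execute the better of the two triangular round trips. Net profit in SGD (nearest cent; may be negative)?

Best loop SGD → CAD → GBP → SGD:
SGD 364,000.00 ÷ 0.98956 (buy CAD at ask) = CAD 367,840.25
CAD 367,840.25 ÷ 1.8295 (buy GBP at ask) = GBP 201,060.54
GBP 201,060.54 × 1.8190 (sell GBP at bid) = SGD 365,729.12

Net profit: SGD 1,729.12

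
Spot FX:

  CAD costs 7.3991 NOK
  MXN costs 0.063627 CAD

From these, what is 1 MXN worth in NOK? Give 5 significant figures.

1 MXN × 0.063627 = 0.063627 CAD
0.063627 CAD × 7.3991 = 0.470783 NOK

MXN/NOK = 0.47078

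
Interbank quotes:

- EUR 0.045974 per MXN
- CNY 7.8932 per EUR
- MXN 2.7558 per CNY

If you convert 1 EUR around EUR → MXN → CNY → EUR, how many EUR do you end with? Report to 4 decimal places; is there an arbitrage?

1.0000 (no arbitrage)

Around EUR → MXN → CNY → EUR: 1 ÷ 0.045974 ÷ 2.7558 ÷ 7.8932 = 0.999970
Product ≈ 1 (deviation 0.003%, within rounding noise).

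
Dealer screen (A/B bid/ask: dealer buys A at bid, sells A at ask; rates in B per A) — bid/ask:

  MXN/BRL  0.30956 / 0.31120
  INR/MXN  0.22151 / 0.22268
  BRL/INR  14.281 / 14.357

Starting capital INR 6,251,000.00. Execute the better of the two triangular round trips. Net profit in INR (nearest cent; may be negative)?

Net profit: INR 31,970.17

Best loop INR → BRL → MXN → INR:
INR 6,251,000.00 ÷ 14.357 (buy BRL at ask) = BRL 435,397.37
BRL 435,397.37 ÷ 0.31120 (buy MXN at ask) = MXN 1,399,091.80
MXN 1,399,091.80 ÷ 0.22268 (buy INR at ask) = INR 6,282,970.17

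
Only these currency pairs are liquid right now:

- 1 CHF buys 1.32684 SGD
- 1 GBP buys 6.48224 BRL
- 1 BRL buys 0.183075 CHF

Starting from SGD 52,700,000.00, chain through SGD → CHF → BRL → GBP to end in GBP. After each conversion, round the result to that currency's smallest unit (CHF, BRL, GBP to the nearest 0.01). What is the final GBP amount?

SGD 52,700,000.00 ÷ 1.32684 = CHF 39,718,428.75
CHF 39,718,428.75 ÷ 0.183075 = BRL 216,951,679.64
BRL 216,951,679.64 ÷ 6.48224 = GBP 33,468,628.07

GBP 33,468,628.07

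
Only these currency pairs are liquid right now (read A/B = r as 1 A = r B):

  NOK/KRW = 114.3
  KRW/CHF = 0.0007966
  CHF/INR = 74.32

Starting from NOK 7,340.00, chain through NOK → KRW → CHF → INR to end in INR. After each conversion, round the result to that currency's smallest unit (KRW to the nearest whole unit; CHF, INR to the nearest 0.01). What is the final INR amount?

INR 49,669.54

NOK 7,340.00 × 114.3 = KRW 838,962
KRW 838,962 × 0.0007966 = CHF 668.32
CHF 668.32 × 74.32 = INR 49,669.54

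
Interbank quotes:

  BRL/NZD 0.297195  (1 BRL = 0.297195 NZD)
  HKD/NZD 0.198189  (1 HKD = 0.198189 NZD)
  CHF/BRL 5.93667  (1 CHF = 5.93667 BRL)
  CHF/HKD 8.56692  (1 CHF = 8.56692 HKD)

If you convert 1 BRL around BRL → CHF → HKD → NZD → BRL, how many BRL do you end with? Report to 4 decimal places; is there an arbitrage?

Around BRL → CHF → HKD → NZD → BRL: 1 ÷ 5.93667 × 8.56692 × 0.198189 ÷ 0.297195 = 0.962321
Product < 1; profitable direction is BRL → NZD → HKD → CHF → BRL.

0.9623 (arbitrage exists)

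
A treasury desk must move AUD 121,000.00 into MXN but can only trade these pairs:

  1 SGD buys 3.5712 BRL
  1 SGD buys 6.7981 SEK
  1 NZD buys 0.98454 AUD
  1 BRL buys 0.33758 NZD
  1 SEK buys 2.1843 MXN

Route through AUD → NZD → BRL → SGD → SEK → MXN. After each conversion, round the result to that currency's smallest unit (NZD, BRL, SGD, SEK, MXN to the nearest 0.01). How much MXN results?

MXN 1,513,773.68

AUD 121,000.00 ÷ 0.98454 = NZD 122,900.03
NZD 122,900.03 ÷ 0.33758 = BRL 364,061.94
BRL 364,061.94 ÷ 3.5712 = SGD 101,943.87
SGD 101,943.87 × 6.7981 = SEK 693,024.62
SEK 693,024.62 × 2.1843 = MXN 1,513,773.68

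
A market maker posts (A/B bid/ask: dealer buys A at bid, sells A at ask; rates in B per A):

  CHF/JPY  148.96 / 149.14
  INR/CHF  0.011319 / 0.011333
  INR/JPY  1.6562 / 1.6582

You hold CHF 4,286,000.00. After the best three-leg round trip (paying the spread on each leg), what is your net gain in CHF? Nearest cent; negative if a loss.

Best loop CHF → JPY → INR → CHF:
CHF 4,286,000.00 × 148.96 (sell CHF at bid) = JPY 638,442,560
JPY 638,442,560 ÷ 1.6582 (buy INR at ask) = INR 385,021,444.94
INR 385,021,444.94 × 0.011319 (sell INR at bid) = CHF 4,358,057.74

Net profit: CHF 72,057.74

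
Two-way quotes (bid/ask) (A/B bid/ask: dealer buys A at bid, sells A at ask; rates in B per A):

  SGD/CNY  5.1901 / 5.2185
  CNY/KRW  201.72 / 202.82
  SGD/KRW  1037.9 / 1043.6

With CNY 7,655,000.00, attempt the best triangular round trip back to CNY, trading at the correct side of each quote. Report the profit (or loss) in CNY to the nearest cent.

Best loop CNY → KRW → SGD → CNY:
CNY 7,655,000.00 × 201.72 (sell CNY at bid) = KRW 1,544,166,600
KRW 1,544,166,600 ÷ 1043.6 (buy SGD at ask) = SGD 1,479,653.70
SGD 1,479,653.70 × 5.1901 (sell SGD at bid) = CNY 7,679,550.66

Net profit: CNY 24,550.66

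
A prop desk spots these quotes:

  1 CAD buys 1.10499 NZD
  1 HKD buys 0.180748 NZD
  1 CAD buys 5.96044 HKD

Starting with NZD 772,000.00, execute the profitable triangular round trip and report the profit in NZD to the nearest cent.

Profitable loop is NZD → HKD → CAD → NZD:
NZD 772,000.00 ÷ 0.180748 = HKD 4,271,139.93
HKD 4,271,139.93 ÷ 5.96044 = CAD 716,581.31
CAD 716,581.31 × 1.10499 = NZD 791,815.19
Profit = NZD 791,815.19 − NZD 772,000.00

Profit: NZD 19,815.19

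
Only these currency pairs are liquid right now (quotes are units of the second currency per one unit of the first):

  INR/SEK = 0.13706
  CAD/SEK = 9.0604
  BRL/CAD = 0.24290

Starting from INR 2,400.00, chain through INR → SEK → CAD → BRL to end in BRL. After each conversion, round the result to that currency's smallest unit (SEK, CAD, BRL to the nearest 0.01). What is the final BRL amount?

INR 2,400.00 × 0.13706 = SEK 328.94
SEK 328.94 ÷ 9.0604 = CAD 36.31
CAD 36.31 ÷ 0.24290 = BRL 149.49

BRL 149.49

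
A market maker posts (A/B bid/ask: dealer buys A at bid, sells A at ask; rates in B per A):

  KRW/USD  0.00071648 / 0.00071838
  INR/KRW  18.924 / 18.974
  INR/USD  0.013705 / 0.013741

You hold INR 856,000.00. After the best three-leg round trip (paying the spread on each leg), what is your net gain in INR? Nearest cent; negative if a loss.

Net profit: INR 4,675.97

Best loop INR → USD → KRW → INR:
INR 856,000.00 × 0.013705 (sell INR at bid) = USD 11,731.48
USD 11,731.48 ÷ 0.00071838 (buy KRW at ask) = KRW 16,330,466
KRW 16,330,466 ÷ 18.974 (buy INR at ask) = INR 860,675.97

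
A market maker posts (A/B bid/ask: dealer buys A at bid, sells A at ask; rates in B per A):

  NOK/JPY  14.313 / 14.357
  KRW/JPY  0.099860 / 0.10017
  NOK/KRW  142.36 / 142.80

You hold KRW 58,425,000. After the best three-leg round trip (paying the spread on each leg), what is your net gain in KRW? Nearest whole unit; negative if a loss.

Best loop KRW → NOK → JPY → KRW:
KRW 58,425,000 ÷ 142.80 (buy NOK at ask) = NOK 409,138.66
NOK 409,138.66 × 14.313 (sell NOK at bid) = JPY 5,856,002
JPY 5,856,002 ÷ 0.10017 (buy KRW at ask) = KRW 58,460,633

Net profit: KRW 35,633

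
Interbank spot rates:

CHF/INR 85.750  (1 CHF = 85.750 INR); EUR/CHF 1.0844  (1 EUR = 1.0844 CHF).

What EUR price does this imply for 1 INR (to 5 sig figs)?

1 INR ÷ 85.750 = 0.0116618 CHF
0.0116618 CHF ÷ 1.0844 = 0.0107542 EUR

INR/EUR = 0.010754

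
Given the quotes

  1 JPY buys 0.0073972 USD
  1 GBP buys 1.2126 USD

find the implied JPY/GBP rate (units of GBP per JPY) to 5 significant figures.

JPY/GBP = 0.0061003

1 JPY × 0.0073972 = 0.0073972 USD
0.0073972 USD ÷ 1.2126 = 0.00610028 GBP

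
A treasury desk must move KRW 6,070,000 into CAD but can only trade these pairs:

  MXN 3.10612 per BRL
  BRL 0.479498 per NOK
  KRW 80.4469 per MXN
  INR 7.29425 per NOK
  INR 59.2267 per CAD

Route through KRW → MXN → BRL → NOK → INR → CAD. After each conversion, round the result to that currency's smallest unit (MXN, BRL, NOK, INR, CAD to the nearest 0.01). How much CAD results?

KRW 6,070,000 ÷ 80.4469 = MXN 75,453.50
MXN 75,453.50 ÷ 3.10612 = BRL 24,291.88
BRL 24,291.88 ÷ 0.479498 = NOK 50,661.07
NOK 50,661.07 × 7.29425 = INR 369,534.51
INR 369,534.51 ÷ 59.2267 = CAD 6,239.32

CAD 6,239.32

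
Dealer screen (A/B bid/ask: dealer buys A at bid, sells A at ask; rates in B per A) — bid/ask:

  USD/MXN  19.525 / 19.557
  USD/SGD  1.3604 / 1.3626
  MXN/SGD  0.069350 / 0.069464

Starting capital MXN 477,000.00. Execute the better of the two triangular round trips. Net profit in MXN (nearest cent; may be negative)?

Net profit: MXN 664.51

Best loop MXN → USD → SGD → MXN:
MXN 477,000.00 ÷ 19.557 (buy USD at ask) = USD 24,390.24
USD 24,390.24 × 1.3604 (sell USD at bid) = SGD 33,180.49
SGD 33,180.49 ÷ 0.069464 (buy MXN at ask) = MXN 477,664.51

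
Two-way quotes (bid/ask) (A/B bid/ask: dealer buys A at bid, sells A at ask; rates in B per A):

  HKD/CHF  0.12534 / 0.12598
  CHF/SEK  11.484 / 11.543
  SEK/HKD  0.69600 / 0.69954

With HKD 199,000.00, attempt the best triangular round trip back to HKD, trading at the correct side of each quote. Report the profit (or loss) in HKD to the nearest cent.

Best loop HKD → CHF → SEK → HKD:
HKD 199,000.00 × 0.12534 (sell HKD at bid) = CHF 24,942.66
CHF 24,942.66 × 11.484 (sell CHF at bid) = SEK 286,441.51
SEK 286,441.51 × 0.69600 (sell SEK at bid) = HKD 199,363.29

Net profit: HKD 363.29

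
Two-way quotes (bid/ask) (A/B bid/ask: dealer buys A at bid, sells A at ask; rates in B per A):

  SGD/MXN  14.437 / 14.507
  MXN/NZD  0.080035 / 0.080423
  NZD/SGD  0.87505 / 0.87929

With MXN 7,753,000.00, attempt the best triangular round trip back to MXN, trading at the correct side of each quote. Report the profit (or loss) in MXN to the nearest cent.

Best loop MXN → NZD → SGD → MXN:
MXN 7,753,000.00 × 0.080035 (sell MXN at bid) = NZD 620,511.35
NZD 620,511.35 × 0.87505 (sell NZD at bid) = SGD 542,978.46
SGD 542,978.46 × 14.437 (sell SGD at bid) = MXN 7,838,980.04

Net profit: MXN 85,980.04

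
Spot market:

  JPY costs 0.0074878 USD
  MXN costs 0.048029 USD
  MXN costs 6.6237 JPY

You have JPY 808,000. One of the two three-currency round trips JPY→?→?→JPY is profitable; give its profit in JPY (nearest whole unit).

Profitable loop is JPY → USD → MXN → JPY:
JPY 808,000 × 0.0074878 = USD 6,050.14
USD 6,050.14 ÷ 0.048029 = MXN 125,968.53
MXN 125,968.53 × 6.6237 = JPY 834,378
Profit = JPY 834,378 − JPY 808,000

Profit: JPY 26,378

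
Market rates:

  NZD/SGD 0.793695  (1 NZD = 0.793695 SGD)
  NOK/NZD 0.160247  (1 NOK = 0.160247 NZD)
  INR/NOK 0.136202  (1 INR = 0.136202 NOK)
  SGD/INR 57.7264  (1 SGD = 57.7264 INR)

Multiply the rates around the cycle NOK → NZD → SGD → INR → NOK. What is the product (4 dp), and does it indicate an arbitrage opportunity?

Around NOK → NZD → SGD → INR → NOK: 1 × 0.160247 × 0.793695 × 57.7264 × 0.136202 = 1.000003
Product ≈ 1 (deviation 0.000%, within rounding noise).

1.0000 (no arbitrage)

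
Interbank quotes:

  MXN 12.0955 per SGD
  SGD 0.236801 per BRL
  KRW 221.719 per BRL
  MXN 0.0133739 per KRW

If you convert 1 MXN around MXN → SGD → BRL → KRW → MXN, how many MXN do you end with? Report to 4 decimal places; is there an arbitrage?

1.0353 (arbitrage exists)

Around MXN → SGD → BRL → KRW → MXN: 1 ÷ 12.0955 ÷ 0.236801 × 221.719 × 0.0133739 = 1.035270
Product > 1; profitable direction is MXN → SGD → BRL → KRW → MXN.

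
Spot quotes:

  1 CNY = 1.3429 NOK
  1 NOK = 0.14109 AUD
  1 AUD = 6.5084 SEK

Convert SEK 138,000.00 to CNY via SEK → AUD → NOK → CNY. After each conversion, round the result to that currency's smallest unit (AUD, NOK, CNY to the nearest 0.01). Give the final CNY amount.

SEK 138,000.00 ÷ 6.5084 = AUD 21,203.37
AUD 21,203.37 ÷ 0.14109 = NOK 150,282.59
NOK 150,282.59 ÷ 1.3429 = CNY 111,909.00

CNY 111,909.00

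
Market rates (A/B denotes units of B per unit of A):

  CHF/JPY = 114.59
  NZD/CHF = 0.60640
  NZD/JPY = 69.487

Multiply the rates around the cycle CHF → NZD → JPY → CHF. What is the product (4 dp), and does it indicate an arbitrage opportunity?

Around CHF → NZD → JPY → CHF: 1 ÷ 0.60640 × 69.487 ÷ 114.59 = 0.999995
Product ≈ 1 (deviation 0.001%, within rounding noise).

1.0000 (no arbitrage)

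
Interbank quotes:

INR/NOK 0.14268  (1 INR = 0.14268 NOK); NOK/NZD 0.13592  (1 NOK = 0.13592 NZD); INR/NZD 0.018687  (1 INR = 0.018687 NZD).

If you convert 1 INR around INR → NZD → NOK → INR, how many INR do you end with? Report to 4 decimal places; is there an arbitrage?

Around INR → NZD → NOK → INR: 1 × 0.018687 ÷ 0.13592 ÷ 0.14268 = 0.963592
Product < 1; profitable direction is INR → NOK → NZD → INR.

0.9636 (arbitrage exists)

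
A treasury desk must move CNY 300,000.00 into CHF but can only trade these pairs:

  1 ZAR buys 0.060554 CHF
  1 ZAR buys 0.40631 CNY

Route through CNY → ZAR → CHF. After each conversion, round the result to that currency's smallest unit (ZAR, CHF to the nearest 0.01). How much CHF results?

CNY 300,000.00 ÷ 0.40631 = ZAR 738,352.49
ZAR 738,352.49 × 0.060554 = CHF 44,710.20

CHF 44,710.20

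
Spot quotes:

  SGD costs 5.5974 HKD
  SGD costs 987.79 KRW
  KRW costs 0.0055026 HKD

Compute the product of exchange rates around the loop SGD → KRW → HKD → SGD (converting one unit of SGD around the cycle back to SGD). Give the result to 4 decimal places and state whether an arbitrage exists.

0.9711 (arbitrage exists)

Around SGD → KRW → HKD → SGD: 1 × 987.79 × 0.0055026 ÷ 5.5974 = 0.971060
Product < 1; profitable direction is SGD → HKD → KRW → SGD.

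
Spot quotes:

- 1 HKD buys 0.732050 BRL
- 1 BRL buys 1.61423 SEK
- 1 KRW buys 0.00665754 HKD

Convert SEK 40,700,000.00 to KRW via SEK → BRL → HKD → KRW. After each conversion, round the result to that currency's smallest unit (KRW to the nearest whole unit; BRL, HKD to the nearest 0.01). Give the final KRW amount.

KRW 5,173,381,021

SEK 40,700,000.00 ÷ 1.61423 = BRL 25,213,259.57
BRL 25,213,259.57 ÷ 0.732050 = HKD 34,441,991.08
HKD 34,441,991.08 ÷ 0.00665754 = KRW 5,173,381,021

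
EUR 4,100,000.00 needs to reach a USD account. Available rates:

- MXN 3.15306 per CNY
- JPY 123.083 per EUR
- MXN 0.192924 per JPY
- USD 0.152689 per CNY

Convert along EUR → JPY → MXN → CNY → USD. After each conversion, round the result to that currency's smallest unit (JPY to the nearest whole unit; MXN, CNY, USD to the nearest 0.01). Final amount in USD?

USD 4,714,587.53

EUR 4,100,000.00 × 123.083 = JPY 504,640,300
JPY 504,640,300 × 0.192924 = MXN 97,357,225.24
MXN 97,357,225.24 ÷ 3.15306 = CNY 30,877,060.77
CNY 30,877,060.77 × 0.152689 = USD 4,714,587.53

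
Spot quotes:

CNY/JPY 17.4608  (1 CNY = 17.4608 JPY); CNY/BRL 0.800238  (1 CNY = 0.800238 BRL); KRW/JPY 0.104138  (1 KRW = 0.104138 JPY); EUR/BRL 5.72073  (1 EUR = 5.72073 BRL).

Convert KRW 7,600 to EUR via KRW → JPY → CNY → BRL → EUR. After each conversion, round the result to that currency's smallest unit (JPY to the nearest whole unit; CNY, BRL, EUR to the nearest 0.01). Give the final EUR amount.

EUR 6.34

KRW 7,600 × 0.104138 = JPY 791
JPY 791 ÷ 17.4608 = CNY 45.30
CNY 45.30 × 0.800238 = BRL 36.25
BRL 36.25 ÷ 5.72073 = EUR 6.34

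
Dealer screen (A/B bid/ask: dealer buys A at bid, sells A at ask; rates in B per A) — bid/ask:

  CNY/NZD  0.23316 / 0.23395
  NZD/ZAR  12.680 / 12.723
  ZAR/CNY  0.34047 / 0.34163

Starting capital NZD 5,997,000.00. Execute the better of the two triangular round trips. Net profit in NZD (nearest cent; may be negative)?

Best loop NZD → ZAR → CNY → NZD:
NZD 5,997,000.00 × 12.680 (sell NZD at bid) = ZAR 76,041,960.00
ZAR 76,041,960.00 × 0.34047 (sell ZAR at bid) = CNY 25,890,006.12
CNY 25,890,006.12 × 0.23316 (sell CNY at bid) = NZD 6,036,513.83

Net profit: NZD 39,513.83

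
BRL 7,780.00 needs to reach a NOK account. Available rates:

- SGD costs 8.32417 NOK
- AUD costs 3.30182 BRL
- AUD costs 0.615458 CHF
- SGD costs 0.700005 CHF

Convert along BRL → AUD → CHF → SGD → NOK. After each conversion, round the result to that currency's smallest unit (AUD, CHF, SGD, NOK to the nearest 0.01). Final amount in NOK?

BRL 7,780.00 ÷ 3.30182 = AUD 2,356.28
AUD 2,356.28 × 0.615458 = CHF 1,450.19
CHF 1,450.19 ÷ 0.700005 = SGD 2,071.69
SGD 2,071.69 × 8.32417 = NOK 17,245.10

NOK 17,245.10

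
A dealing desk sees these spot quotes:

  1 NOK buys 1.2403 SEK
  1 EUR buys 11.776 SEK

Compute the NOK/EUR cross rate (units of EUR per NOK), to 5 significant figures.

NOK/EUR = 0.10532

1 NOK × 1.2403 = 1.2403 SEK
1.2403 SEK ÷ 11.776 = 0.105324 EUR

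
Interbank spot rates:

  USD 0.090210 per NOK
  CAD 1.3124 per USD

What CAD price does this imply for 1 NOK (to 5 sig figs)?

1 NOK × 0.090210 = 0.09021 USD
0.09021 USD × 1.3124 = 0.118392 CAD

NOK/CAD = 0.11839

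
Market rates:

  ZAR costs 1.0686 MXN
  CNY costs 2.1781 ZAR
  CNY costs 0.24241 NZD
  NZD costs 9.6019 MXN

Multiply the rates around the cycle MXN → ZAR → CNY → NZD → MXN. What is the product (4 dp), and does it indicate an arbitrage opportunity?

Around MXN → ZAR → CNY → NZD → MXN: 1 ÷ 1.0686 ÷ 2.1781 × 0.24241 × 9.6019 = 1.000034
Product ≈ 1 (deviation 0.003%, within rounding noise).

1.0000 (no arbitrage)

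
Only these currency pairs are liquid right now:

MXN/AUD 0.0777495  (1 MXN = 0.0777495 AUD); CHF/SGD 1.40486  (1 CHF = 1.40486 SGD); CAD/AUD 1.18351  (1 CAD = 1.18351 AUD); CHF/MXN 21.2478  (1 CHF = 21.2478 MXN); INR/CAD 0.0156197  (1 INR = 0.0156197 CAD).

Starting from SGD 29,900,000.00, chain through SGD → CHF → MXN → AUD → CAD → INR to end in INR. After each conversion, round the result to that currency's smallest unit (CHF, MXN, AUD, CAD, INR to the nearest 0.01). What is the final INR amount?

SGD 29,900,000.00 ÷ 1.40486 = CHF 21,283,259.54
CHF 21,283,259.54 × 21.2478 = MXN 452,222,442.05
MXN 452,222,442.05 × 0.0777495 = AUD 35,160,068.76
AUD 35,160,068.76 ÷ 1.18351 = CAD 29,708,298.84
CAD 29,708,298.84 ÷ 0.0156197 = INR 1,901,976,276.11

INR 1,901,976,276.11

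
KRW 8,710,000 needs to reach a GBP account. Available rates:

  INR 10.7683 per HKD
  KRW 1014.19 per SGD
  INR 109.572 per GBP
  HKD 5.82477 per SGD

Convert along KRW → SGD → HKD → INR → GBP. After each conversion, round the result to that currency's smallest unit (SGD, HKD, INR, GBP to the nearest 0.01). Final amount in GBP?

KRW 8,710,000 ÷ 1014.19 = SGD 8,588.13
SGD 8,588.13 × 5.82477 = HKD 50,023.88
HKD 50,023.88 × 10.7683 = INR 538,672.15
INR 538,672.15 ÷ 109.572 = GBP 4,916.15

GBP 4,916.15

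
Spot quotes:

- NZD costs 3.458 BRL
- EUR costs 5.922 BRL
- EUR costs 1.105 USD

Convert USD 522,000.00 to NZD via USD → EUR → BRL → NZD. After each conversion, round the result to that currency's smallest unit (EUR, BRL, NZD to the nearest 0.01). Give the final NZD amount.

NZD 809,005.81

USD 522,000.00 ÷ 1.105 = EUR 472,398.19
EUR 472,398.19 × 5.922 = BRL 2,797,542.08
BRL 2,797,542.08 ÷ 3.458 = NZD 809,005.81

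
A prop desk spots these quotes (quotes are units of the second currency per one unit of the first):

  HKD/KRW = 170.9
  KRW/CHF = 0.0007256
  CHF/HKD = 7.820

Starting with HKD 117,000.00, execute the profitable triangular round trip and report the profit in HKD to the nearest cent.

Profitable loop is HKD → CHF → KRW → HKD:
HKD 117,000.00 ÷ 7.820 = CHF 14,961.64
CHF 14,961.64 ÷ 0.0007256 = KRW 20,619,676
KRW 20,619,676 ÷ 170.9 = HKD 120,653.46
Profit = HKD 120,653.46 − HKD 117,000.00

Profit: HKD 3,653.46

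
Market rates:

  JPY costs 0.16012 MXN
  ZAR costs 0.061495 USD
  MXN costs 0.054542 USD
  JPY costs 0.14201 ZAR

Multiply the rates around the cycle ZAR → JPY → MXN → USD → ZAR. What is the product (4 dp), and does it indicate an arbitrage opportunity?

1.0000 (no arbitrage)

Around ZAR → JPY → MXN → USD → ZAR: 1 ÷ 0.14201 × 0.16012 × 0.054542 ÷ 0.061495 = 1.000041
Product ≈ 1 (deviation 0.004%, within rounding noise).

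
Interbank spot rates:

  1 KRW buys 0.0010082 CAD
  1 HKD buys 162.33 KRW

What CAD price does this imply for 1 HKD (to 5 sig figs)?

HKD/CAD = 0.16366

1 HKD × 162.33 = 162.33 KRW
162.33 KRW × 0.0010082 = 0.163661 CAD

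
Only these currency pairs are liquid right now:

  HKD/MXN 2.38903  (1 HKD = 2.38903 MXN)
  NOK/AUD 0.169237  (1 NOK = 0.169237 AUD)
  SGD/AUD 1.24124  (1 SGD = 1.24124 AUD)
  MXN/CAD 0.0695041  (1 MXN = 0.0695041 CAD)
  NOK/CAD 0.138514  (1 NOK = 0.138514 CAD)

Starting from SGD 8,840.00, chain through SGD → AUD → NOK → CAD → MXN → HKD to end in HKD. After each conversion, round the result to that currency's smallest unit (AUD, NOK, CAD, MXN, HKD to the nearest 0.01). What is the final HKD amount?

SGD 8,840.00 × 1.24124 = AUD 10,972.56
AUD 10,972.56 ÷ 0.169237 = NOK 64,835.47
NOK 64,835.47 × 0.138514 = CAD 8,980.62
CAD 8,980.62 ÷ 0.0695041 = MXN 129,209.93
MXN 129,209.93 ÷ 2.38903 = HKD 54,084.68

HKD 54,084.68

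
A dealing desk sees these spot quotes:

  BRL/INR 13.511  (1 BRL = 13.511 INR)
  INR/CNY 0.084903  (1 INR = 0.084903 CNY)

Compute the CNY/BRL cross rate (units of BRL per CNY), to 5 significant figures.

CNY/BRL = 0.87175

1 CNY ÷ 0.084903 = 11.7781 INR
11.7781 INR ÷ 13.511 = 0.871745 BRL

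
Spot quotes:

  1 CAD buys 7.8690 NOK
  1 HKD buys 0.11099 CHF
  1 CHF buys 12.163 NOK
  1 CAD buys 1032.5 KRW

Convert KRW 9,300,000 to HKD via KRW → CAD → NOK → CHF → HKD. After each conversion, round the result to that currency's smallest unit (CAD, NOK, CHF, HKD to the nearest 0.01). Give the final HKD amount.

HKD 52,503.47

KRW 9,300,000 ÷ 1032.5 = CAD 9,007.26
CAD 9,007.26 × 7.8690 = NOK 70,878.13
NOK 70,878.13 ÷ 12.163 = CHF 5,827.36
CHF 5,827.36 ÷ 0.11099 = HKD 52,503.47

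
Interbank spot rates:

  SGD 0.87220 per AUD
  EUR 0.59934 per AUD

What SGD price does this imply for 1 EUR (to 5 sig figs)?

EUR/SGD = 1.4553

1 EUR ÷ 0.59934 = 1.6685 AUD
1.6685 AUD × 0.87220 = 1.45527 SGD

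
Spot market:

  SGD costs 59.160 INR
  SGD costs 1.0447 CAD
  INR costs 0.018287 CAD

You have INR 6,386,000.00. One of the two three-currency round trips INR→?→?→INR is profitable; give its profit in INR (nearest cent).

Profitable loop is INR → CAD → SGD → INR:
INR 6,386,000.00 × 0.018287 = CAD 116,780.78
CAD 116,780.78 ÷ 1.0447 = SGD 111,784.04
SGD 111,784.04 × 59.160 = INR 6,613,143.55
Profit = INR 6,613,143.55 − INR 6,386,000.00

Profit: INR 227,143.55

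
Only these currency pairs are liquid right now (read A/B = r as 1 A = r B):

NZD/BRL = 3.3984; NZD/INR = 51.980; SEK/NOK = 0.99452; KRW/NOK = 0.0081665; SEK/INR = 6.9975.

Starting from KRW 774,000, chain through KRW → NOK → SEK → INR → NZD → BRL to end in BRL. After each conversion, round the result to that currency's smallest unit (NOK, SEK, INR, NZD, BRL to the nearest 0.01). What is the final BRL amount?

BRL 2,907.67

KRW 774,000 × 0.0081665 = NOK 6,320.87
NOK 6,320.87 ÷ 0.99452 = SEK 6,355.70
SEK 6,355.70 × 6.9975 = INR 44,474.01
INR 44,474.01 ÷ 51.980 = NZD 855.60
NZD 855.60 × 3.3984 = BRL 2,907.67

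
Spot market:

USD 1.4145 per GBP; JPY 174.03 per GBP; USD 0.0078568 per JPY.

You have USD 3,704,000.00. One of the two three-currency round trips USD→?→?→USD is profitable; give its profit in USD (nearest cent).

Profit: USD 127,811.28

Profitable loop is USD → JPY → GBP → USD:
USD 3,704,000.00 ÷ 0.0078568 = JPY 471,438,754
JPY 471,438,754 ÷ 174.03 = GBP 2,708,951.06
GBP 2,708,951.06 × 1.4145 = USD 3,831,811.28
Profit = USD 3,831,811.28 − USD 3,704,000.00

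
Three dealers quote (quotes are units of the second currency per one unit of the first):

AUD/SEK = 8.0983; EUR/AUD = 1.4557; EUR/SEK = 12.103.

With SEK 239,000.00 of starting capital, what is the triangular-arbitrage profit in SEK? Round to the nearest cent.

Profitable loop is SEK → AUD → EUR → SEK:
SEK 239,000.00 ÷ 8.0983 = AUD 29,512.37
AUD 29,512.37 ÷ 1.4557 = EUR 20,273.66
EUR 20,273.66 × 12.103 = SEK 245,372.11
Profit = SEK 245,372.11 − SEK 239,000.00

Profit: SEK 6,372.11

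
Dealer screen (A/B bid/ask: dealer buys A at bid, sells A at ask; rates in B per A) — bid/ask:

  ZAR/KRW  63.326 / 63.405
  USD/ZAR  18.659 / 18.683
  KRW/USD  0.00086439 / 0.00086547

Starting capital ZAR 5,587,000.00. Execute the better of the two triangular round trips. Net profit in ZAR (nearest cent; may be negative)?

Net profit: ZAR 119,355.53

Best loop ZAR → KRW → USD → ZAR:
ZAR 5,587,000.00 × 63.326 (sell ZAR at bid) = KRW 353,802,362
KRW 353,802,362 × 0.00086439 (sell KRW at bid) = USD 305,823.22
USD 305,823.22 × 18.659 (sell USD at bid) = ZAR 5,706,355.53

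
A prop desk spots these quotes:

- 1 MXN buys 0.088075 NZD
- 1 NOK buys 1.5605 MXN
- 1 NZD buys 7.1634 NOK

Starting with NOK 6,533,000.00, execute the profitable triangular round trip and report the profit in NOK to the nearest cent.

Profit: NOK 102,551.60

Profitable loop is NOK → NZD → MXN → NOK:
NOK 6,533,000.00 ÷ 7.1634 = NZD 911,997.10
NZD 911,997.10 ÷ 0.088075 = MXN 10,354,778.27
MXN 10,354,778.27 ÷ 1.5605 = NOK 6,635,551.60
Profit = NOK 6,635,551.60 − NOK 6,533,000.00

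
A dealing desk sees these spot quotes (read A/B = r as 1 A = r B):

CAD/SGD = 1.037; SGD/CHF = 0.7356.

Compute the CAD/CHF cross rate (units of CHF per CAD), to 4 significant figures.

CAD/CHF = 0.7628

1 CAD × 1.037 = 1.037 SGD
1.037 SGD × 0.7356 = 0.762817 CHF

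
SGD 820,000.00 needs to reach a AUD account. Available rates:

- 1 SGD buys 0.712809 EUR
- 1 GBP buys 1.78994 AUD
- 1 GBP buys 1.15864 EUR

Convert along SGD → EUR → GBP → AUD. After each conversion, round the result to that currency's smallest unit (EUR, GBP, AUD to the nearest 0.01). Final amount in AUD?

AUD 902,977.62

SGD 820,000.00 × 0.712809 = EUR 584,503.38
EUR 584,503.38 ÷ 1.15864 = GBP 504,473.68
GBP 504,473.68 × 1.78994 = AUD 902,977.62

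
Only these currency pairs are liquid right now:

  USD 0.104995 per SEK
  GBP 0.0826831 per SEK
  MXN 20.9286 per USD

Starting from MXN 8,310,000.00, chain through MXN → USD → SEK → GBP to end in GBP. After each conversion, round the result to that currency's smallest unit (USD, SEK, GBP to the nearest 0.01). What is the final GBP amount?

MXN 8,310,000.00 ÷ 20.9286 = USD 397,064.30
USD 397,064.30 ÷ 0.104995 = SEK 3,781,744.84
SEK 3,781,744.84 × 0.0826831 = GBP 312,686.39

GBP 312,686.39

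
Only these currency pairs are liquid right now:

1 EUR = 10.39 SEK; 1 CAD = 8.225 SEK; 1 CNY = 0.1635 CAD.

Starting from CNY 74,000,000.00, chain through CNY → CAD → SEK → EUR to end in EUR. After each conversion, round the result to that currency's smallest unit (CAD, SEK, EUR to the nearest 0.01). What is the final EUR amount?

CNY 74,000,000.00 × 0.1635 = CAD 12,099,000.00
CAD 12,099,000.00 × 8.225 = SEK 99,514,275.00
SEK 99,514,275.00 ÷ 10.39 = EUR 9,577,889.80

EUR 9,577,889.80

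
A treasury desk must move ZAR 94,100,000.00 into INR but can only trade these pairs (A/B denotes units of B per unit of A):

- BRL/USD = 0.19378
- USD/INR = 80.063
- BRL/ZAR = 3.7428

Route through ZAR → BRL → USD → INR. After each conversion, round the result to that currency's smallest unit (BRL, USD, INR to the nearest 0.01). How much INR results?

INR 390,062,153.04

ZAR 94,100,000.00 ÷ 3.7428 = BRL 25,141,605.22
BRL 25,141,605.22 × 0.19378 = USD 4,871,940.26
USD 4,871,940.26 × 80.063 = INR 390,062,153.04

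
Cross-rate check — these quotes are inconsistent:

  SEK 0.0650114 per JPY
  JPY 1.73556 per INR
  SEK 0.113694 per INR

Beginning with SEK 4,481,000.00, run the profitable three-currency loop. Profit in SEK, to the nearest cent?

Profit: SEK 34,265.99

Profitable loop is SEK → JPY → INR → SEK:
SEK 4,481,000.00 ÷ 0.0650114 = JPY 68,926,373
JPY 68,926,373 ÷ 1.73556 = INR 39,714,197.67
INR 39,714,197.67 × 0.113694 = SEK 4,515,265.99
Profit = SEK 4,515,265.99 − SEK 4,481,000.00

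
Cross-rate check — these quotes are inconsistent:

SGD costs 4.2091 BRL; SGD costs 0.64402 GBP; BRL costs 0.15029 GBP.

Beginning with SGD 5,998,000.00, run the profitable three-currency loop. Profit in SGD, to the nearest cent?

Profit: SGD 108,417.41

Profitable loop is SGD → GBP → BRL → SGD:
SGD 5,998,000.00 × 0.64402 = GBP 3,862,831.96
GBP 3,862,831.96 ÷ 0.15029 = BRL 25,702,521.53
BRL 25,702,521.53 ÷ 4.2091 = SGD 6,106,417.41
Profit = SGD 6,106,417.41 − SGD 5,998,000.00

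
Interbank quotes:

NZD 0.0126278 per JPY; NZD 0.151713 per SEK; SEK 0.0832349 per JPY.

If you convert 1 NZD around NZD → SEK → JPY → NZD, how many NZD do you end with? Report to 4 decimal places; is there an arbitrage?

1.0000 (no arbitrage)

Around NZD → SEK → JPY → NZD: 1 ÷ 0.151713 ÷ 0.0832349 × 0.0126278 = 0.999999
Product ≈ 1 (deviation 0.000%, within rounding noise).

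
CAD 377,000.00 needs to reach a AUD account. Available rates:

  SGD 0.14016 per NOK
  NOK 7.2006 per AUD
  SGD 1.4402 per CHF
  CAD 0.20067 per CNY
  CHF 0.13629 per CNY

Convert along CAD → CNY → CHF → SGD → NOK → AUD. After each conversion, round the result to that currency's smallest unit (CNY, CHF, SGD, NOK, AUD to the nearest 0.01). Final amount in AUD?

CAD 377,000.00 ÷ 0.20067 = CNY 1,878,706.33
CNY 1,878,706.33 × 0.13629 = CHF 256,048.89
CHF 256,048.89 × 1.4402 = SGD 368,761.61
SGD 368,761.61 ÷ 0.14016 = NOK 2,631,004.64
NOK 2,631,004.64 ÷ 7.2006 = AUD 365,386.86

AUD 365,386.86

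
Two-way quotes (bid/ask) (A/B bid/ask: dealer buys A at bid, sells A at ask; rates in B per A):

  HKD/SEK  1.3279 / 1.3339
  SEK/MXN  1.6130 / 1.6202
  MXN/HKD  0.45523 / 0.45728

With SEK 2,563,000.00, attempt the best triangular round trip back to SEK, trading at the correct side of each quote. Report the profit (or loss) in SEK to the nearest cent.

Best loop SEK → HKD → MXN → SEK:
SEK 2,563,000.00 ÷ 1.3339 (buy HKD at ask) = HKD 1,921,433.39
HKD 1,921,433.39 ÷ 0.45728 (buy MXN at ask) = MXN 4,201,874.98
MXN 4,201,874.98 ÷ 1.6202 (buy SEK at ask) = SEK 2,593,429.81

Net profit: SEK 30,429.81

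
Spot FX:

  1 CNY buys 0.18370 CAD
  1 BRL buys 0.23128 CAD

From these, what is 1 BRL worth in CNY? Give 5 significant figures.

1 BRL × 0.23128 = 0.23128 CAD
0.23128 CAD ÷ 0.18370 = 1.25901 CNY

BRL/CNY = 1.2590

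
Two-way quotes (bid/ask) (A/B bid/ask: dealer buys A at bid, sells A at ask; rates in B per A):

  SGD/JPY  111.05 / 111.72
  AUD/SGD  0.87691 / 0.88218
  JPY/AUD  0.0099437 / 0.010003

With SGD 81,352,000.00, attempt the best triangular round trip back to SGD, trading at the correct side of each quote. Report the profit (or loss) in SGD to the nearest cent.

Net profit: SGD 1,166,216.13

Best loop SGD → AUD → JPY → SGD:
SGD 81,352,000.00 ÷ 0.88218 (buy AUD at ask) = AUD 92,217,007.87
AUD 92,217,007.87 ÷ 0.010003 (buy JPY at ask) = JPY 9,218,935,106
JPY 9,218,935,106 ÷ 111.72 (buy SGD at ask) = SGD 82,518,216.13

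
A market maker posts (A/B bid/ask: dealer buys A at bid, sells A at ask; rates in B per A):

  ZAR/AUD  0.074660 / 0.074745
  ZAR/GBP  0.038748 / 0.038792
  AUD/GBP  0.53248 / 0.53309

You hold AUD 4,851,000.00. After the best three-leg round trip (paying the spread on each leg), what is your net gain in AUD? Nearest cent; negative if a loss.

Best loop AUD → GBP → ZAR → AUD:
AUD 4,851,000.00 × 0.53248 (sell AUD at bid) = GBP 2,583,060.48
GBP 2,583,060.48 ÷ 0.038792 (buy ZAR at ask) = ZAR 66,587,453.08
ZAR 66,587,453.08 × 0.074660 (sell ZAR at bid) = AUD 4,971,419.25

Net profit: AUD 120,419.25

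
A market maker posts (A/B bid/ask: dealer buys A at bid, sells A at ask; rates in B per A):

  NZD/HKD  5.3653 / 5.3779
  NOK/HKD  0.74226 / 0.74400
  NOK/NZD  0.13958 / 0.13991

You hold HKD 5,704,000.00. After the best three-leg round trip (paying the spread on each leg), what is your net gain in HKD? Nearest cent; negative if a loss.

Best loop HKD → NOK → NZD → HKD:
HKD 5,704,000.00 ÷ 0.74400 (buy NOK at ask) = NOK 7,666,666.67
NOK 7,666,666.67 × 0.13958 (sell NOK at bid) = NZD 1,070,113.33
NZD 1,070,113.33 × 5.3653 (sell NZD at bid) = HKD 5,741,479.07

Net profit: HKD 37,479.07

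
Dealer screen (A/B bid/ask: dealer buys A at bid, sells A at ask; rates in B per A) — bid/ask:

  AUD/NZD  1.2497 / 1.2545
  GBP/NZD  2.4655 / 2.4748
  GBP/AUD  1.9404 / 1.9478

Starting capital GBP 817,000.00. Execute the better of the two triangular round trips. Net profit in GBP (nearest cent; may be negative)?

Best loop GBP → NZD → AUD → GBP:
GBP 817,000.00 × 2.4655 (sell GBP at bid) = NZD 2,014,313.50
NZD 2,014,313.50 ÷ 1.2545 (buy AUD at ask) = AUD 1,605,670.39
AUD 1,605,670.39 ÷ 1.9478 (buy GBP at ask) = GBP 824,350.75

Net profit: GBP 7,350.75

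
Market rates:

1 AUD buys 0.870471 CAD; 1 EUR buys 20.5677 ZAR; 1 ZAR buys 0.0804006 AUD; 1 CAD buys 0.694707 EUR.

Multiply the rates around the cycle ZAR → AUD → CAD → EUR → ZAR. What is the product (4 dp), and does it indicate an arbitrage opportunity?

1.0000 (no arbitrage)

Around ZAR → AUD → CAD → EUR → ZAR: 1 × 0.0804006 × 0.870471 × 0.694707 × 20.5677 = 1.000002
Product ≈ 1 (deviation 0.000%, within rounding noise).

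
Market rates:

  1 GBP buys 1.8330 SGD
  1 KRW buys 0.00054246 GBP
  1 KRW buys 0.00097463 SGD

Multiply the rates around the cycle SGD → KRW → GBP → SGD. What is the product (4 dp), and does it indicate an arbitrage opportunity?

1.0202 (arbitrage exists)

Around SGD → KRW → GBP → SGD: 1 ÷ 0.00097463 × 0.00054246 × 1.8330 = 1.020212
Product > 1; profitable direction is SGD → KRW → GBP → SGD.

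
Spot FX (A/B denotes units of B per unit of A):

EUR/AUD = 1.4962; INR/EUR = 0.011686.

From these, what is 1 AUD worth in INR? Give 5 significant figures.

1 AUD ÷ 1.4962 = 0.66836 EUR
0.66836 EUR ÷ 0.011686 = 57.1932 INR

AUD/INR = 57.193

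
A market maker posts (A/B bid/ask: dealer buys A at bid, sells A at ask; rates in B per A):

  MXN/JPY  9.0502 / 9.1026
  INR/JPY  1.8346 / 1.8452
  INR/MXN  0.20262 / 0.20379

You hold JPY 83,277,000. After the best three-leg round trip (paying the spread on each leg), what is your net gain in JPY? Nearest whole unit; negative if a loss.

Best loop JPY → INR → MXN → JPY:
JPY 83,277,000 ÷ 1.8452 (buy INR at ask) = INR 45,131,693.04
INR 45,131,693.04 × 0.20262 (sell INR at bid) = MXN 9,144,583.64
MXN 9,144,583.64 × 9.0502 (sell MXN at bid) = JPY 82,760,311

Net result: JPY -516,689 (no profitable arbitrage after spreads)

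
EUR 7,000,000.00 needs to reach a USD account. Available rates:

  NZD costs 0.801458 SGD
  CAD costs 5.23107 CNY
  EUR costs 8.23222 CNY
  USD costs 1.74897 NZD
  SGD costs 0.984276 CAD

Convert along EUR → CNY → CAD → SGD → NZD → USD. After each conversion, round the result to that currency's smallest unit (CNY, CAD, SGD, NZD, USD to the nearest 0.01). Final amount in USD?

EUR 7,000,000.00 × 8.23222 = CNY 57,625,540.00
CNY 57,625,540.00 ÷ 5.23107 = CAD 11,016,013.93
CAD 11,016,013.93 ÷ 0.984276 = SGD 11,191,996.89
SGD 11,191,996.89 ÷ 0.801458 = NZD 13,964,545.73
NZD 13,964,545.73 ÷ 1.74897 = USD 7,984,439.83

USD 7,984,439.83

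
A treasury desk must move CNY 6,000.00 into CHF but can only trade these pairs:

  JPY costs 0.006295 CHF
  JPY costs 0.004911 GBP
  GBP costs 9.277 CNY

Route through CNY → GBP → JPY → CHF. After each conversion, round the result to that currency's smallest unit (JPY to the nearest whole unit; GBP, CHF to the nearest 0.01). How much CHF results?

CHF 829.03

CNY 6,000.00 ÷ 9.277 = GBP 646.76
GBP 646.76 ÷ 0.004911 = JPY 131,696
JPY 131,696 × 0.006295 = CHF 829.03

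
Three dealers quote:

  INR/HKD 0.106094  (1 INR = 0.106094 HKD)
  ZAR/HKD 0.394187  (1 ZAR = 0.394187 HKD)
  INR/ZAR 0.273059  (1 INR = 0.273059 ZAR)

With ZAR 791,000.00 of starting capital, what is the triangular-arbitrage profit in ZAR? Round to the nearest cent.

Profit: ZAR 11,498.91

Profitable loop is ZAR → HKD → INR → ZAR:
ZAR 791,000.00 × 0.394187 = HKD 311,801.92
HKD 311,801.92 ÷ 0.106094 = INR 2,938,921.31
INR 2,938,921.31 × 0.273059 = ZAR 802,498.91
Profit = ZAR 802,498.91 − ZAR 791,000.00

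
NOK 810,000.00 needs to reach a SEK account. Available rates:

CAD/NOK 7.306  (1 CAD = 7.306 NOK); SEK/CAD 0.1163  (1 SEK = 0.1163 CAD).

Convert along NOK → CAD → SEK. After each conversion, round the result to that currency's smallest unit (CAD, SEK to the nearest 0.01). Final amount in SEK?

SEK 953,291.32

NOK 810,000.00 ÷ 7.306 = CAD 110,867.78
CAD 110,867.78 ÷ 0.1163 = SEK 953,291.32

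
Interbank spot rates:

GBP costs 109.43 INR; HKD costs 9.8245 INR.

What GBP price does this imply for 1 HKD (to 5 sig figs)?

HKD/GBP = 0.089779

1 HKD × 9.8245 = 9.8245 INR
9.8245 INR ÷ 109.43 = 0.0897789 GBP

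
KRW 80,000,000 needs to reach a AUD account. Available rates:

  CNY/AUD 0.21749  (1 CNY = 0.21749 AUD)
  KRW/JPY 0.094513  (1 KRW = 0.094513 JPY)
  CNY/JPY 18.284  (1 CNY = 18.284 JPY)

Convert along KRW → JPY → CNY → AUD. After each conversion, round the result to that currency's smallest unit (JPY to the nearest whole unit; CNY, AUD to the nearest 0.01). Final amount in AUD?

AUD 89,939.32

KRW 80,000,000 × 0.094513 = JPY 7,561,040
JPY 7,561,040 ÷ 18.284 = CNY 413,533.14
CNY 413,533.14 × 0.21749 = AUD 89,939.32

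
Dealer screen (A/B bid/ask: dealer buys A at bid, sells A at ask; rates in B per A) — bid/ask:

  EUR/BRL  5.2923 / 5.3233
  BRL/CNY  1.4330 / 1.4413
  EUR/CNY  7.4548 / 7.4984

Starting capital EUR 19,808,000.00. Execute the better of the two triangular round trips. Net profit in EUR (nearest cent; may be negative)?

Best loop EUR → BRL → CNY → EUR:
EUR 19,808,000.00 × 5.2923 (sell EUR at bid) = BRL 104,829,878.40
BRL 104,829,878.40 × 1.4330 (sell BRL at bid) = CNY 150,221,215.75
CNY 150,221,215.75 ÷ 7.4984 (buy EUR at ask) = EUR 20,033,769.30

Net profit: EUR 225,769.30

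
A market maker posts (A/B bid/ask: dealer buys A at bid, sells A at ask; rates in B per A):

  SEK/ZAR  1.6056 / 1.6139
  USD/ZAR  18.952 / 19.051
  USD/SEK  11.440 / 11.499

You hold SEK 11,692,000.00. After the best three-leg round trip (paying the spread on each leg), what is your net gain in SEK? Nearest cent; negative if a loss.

Net profit: SEK 248,077.86

Best loop SEK → USD → ZAR → SEK:
SEK 11,692,000.00 ÷ 11.499 (buy USD at ask) = USD 1,016,784.07
USD 1,016,784.07 × 18.952 (sell USD at bid) = ZAR 19,270,091.66
ZAR 19,270,091.66 ÷ 1.6139 (buy SEK at ask) = SEK 11,940,077.86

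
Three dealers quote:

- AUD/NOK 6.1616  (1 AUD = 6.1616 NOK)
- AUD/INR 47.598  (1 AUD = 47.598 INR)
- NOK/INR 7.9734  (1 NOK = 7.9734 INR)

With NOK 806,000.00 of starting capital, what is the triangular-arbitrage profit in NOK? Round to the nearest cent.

Profit: NOK 25,923.50

Profitable loop is NOK → INR → AUD → NOK:
NOK 806,000.00 × 7.9734 = INR 6,426,560.40
INR 6,426,560.40 ÷ 47.598 = AUD 135,017.45
AUD 135,017.45 × 6.1616 = NOK 831,923.50
Profit = NOK 831,923.50 − NOK 806,000.00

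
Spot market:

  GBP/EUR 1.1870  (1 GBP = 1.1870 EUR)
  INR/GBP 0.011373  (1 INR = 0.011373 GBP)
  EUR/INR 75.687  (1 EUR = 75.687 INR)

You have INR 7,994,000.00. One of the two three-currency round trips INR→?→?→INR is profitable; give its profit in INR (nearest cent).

Profitable loop is INR → GBP → EUR → INR:
INR 7,994,000.00 × 0.011373 = GBP 90,915.76
GBP 90,915.76 × 1.1870 = EUR 107,917.01
EUR 107,917.01 × 75.687 = INR 8,167,914.70
Profit = INR 8,167,914.70 − INR 7,994,000.00

Profit: INR 173,914.70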